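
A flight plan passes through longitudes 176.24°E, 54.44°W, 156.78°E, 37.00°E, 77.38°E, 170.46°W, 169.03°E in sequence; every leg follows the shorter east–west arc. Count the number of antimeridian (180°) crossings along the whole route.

Leg 1: +176.24° → -54.44°, shortest Δλ = 129.32° (east) — crosses 180°.
Leg 2: -54.44° → +156.78°, shortest Δλ = -148.78° (west) — crosses 180°.
Leg 3: +156.78° → +37.00°, shortest Δλ = -119.78° (west) — does not cross 180°.
Leg 4: +37.00° → +77.38°, shortest Δλ = 40.38° (east) — does not cross 180°.
Leg 5: +77.38° → -170.46°, shortest Δλ = 112.16° (east) — crosses 180°.
Leg 6: -170.46° → +169.03°, shortest Δλ = -20.51° (west) — crosses 180°.
Total crossings: 4.

4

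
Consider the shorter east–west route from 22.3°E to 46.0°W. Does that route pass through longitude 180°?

No

Signed shortest Δλ = ((-46.0 − 22.3 + 180) mod 360) − 180 = -68.3°.
Going west by 68.3° from +22.3° reaches -46.0° without touching 180°.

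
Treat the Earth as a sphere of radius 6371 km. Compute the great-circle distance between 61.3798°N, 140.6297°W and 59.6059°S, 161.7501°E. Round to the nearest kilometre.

Δλ = 161.7501 − -140.6297 = 302.3798°; wrapped into (−180°, 180°]: -57.6202°.
Δφ = -59.6059 − 61.3798 = -120.9857°.
a = sin²(Δφ/2) + cos φ₁ · cos φ₂ · sin²(Δλ/2) = 0.813694.
c = 2·atan2(√a, √(1−a)) = 2.24899 rad → d = 6371·c ≈ 14328.32 km.

14328 km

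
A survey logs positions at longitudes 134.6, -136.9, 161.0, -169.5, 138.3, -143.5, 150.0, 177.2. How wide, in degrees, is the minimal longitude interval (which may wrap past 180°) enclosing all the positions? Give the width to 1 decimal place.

88.5°

Sort the longitudes: -169.5°, -143.5°, -136.9°, +134.6°, +138.3°, +150.0°, +161.0°, +177.2°.
Eastward gaps between consecutive values (wrapping around): 26.0°, 6.6°, 271.5°, 3.7°, 11.7°, 11.0°, 16.2°, 13.3°.
Largest gap = 271.5° ⇒ minimal covering band is its complement: 360° − 271.5° = 88.5°.
Band runs from +134.6° eastward to -136.9°, crossing the antimeridian.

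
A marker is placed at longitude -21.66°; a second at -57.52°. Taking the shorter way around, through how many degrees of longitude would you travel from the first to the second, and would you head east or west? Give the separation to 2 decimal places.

35.86° west

Raw difference: -57.52 − -21.66 = -35.86°.
Normalise into (−180°, 180°]: -35.86° stays -35.86°.
Negative ⇒ the second point lies to the west; separation 35.86°.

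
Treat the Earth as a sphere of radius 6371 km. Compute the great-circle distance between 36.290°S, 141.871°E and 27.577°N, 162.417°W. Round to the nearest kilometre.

9187 km

Δλ = -162.417 − 141.871 = -304.288°; wrapped into (−180°, 180°]: 55.712°.
Δφ = 27.577 − -36.290 = 63.867°.
a = sin²(Δφ/2) + cos φ₁ · cos φ₂ · sin²(Δλ/2) = 0.435755.
c = 2·atan2(√a, √(1−a)) = 1.44195 rad → d = 6371·c ≈ 9186.66 km.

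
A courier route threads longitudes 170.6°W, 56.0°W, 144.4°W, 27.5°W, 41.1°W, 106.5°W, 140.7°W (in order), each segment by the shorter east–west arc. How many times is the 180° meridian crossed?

Leg 1: -170.6° → -56.0°, shortest Δλ = 114.6° (east) — does not cross 180°.
Leg 2: -56.0° → -144.4°, shortest Δλ = -88.4° (west) — does not cross 180°.
Leg 3: -144.4° → -27.5°, shortest Δλ = 116.9° (east) — does not cross 180°.
Leg 4: -27.5° → -41.1°, shortest Δλ = -13.6° (west) — does not cross 180°.
Leg 5: -41.1° → -106.5°, shortest Δλ = -65.4° (west) — does not cross 180°.
Leg 6: -106.5° → -140.7°, shortest Δλ = -34.2° (west) — does not cross 180°.
Total crossings: 0.

0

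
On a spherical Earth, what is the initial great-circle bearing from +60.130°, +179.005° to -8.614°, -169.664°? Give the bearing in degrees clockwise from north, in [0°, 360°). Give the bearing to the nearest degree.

Δλ = -169.664 − 179.005 = -348.669°; wrapped into (−180°, 180°]: 11.331°.
θ = atan2( sin Δλ · cos φ₂ , cos φ₁ · sin φ₂ − sin φ₁ · cos φ₂ · cos Δλ )
  = atan2(0.19426, -0.91526) = 168.017° → normalised to [0°, 360°): 168.017°.

168°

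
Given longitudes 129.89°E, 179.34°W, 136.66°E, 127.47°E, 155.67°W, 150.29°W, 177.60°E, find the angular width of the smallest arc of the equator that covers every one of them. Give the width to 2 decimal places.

Sort the longitudes: -179.34°, -155.67°, -150.29°, +127.47°, +129.89°, +136.66°, +177.60°.
Eastward gaps between consecutive values (wrapping around): 23.67°, 5.38°, 277.76°, 2.42°, 6.77°, 40.94°, 3.06°.
Largest gap = 277.76° ⇒ minimal covering band is its complement: 360° − 277.76° = 82.24°.
Band runs from +127.47° eastward to -150.29°, crossing the antimeridian.

82.24°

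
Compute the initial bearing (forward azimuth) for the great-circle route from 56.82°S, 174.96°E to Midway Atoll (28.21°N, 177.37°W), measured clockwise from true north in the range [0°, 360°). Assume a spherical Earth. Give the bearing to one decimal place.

6.8°

Δλ = -177.37 − 174.96 = -352.33°; wrapped into (−180°, 180°]: 7.67°.
θ = atan2( sin Δλ · cos φ₂ , cos φ₁ · sin φ₂ − sin φ₁ · cos φ₂ · cos Δλ )
  = atan2(0.11761, 0.98964) = 6.778° → normalised to [0°, 360°): 6.778°.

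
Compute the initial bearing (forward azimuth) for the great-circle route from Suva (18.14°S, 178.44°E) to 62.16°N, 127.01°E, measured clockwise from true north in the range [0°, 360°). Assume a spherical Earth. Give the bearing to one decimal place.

Δλ = 127.01 − 178.44 = -51.43°.
θ = atan2( sin Δλ · cos φ₂ , cos φ₁ · sin φ₂ − sin φ₁ · cos φ₂ · cos Δλ )
  = atan2(-0.36513, 0.93096) = -21.415° → normalised to [0°, 360°): 338.585°.

338.6°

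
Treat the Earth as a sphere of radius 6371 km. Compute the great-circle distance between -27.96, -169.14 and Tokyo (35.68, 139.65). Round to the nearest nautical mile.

Δλ = 139.65 − -169.14 = 308.79°; wrapped into (−180°, 180°]: -51.21°.
Δφ = 35.68 − -27.96 = 63.64°.
a = sin²(Δφ/2) + cos φ₁ · cos φ₂ · sin²(Δλ/2) = 0.411995.
c = 2·atan2(√a, √(1−a)) = 1.39386 rad → d = 6371·c ≈ 8880.31 km ≈ 4794.98 nmi.

4795 nmi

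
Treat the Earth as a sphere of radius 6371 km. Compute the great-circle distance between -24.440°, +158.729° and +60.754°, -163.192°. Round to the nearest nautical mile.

Δλ = -163.192 − 158.729 = -321.921°; wrapped into (−180°, 180°]: 38.079°.
Δφ = 60.754 − -24.440 = 85.194°.
a = sin²(Δφ/2) + cos φ₁ · cos φ₂ · sin²(Δλ/2) = 0.505442.
c = 2·atan2(√a, √(1−a)) = 1.58168 rad → d = 6371·c ≈ 10076.89 km ≈ 5441.09 nmi.

5441 nmi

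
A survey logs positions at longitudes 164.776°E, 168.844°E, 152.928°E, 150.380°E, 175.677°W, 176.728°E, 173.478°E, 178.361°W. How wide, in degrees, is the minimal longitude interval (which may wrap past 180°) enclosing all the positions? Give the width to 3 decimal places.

Sort the longitudes: -178.361°, -175.677°, +150.380°, +152.928°, +164.776°, +168.844°, +173.478°, +176.728°.
Eastward gaps between consecutive values (wrapping around): 2.684°, 326.057°, 2.548°, 11.848°, 4.068°, 4.634°, 3.250°, 4.911°.
Largest gap = 326.057° ⇒ minimal covering band is its complement: 360° − 326.057° = 33.943°.
Band runs from +150.380° eastward to -175.677°, crossing the antimeridian.

33.943°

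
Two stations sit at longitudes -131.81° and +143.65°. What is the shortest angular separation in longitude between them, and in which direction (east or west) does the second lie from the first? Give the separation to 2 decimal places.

84.54° west

Raw difference: 143.65 − -131.81 = 275.46°.
Normalise into (−180°, 180°]: 275.46° − 360° = -84.54°.
Negative ⇒ the second point lies to the west; separation 84.54°.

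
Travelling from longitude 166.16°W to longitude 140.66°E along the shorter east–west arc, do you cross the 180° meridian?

Yes

Naïve |140.66 − -166.16| = 306.82° > 180°, so the shorter arc goes the other way round — across 180°.
Signed shortest Δλ = ((140.66 − -166.16 + 180) mod 360) − 180 = -53.18°.
Going west by 53.18° from -166.16° passes through 180° before reaching +140.66°.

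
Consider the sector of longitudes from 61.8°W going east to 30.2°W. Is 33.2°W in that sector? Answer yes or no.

Band width going east from -61.8° to -30.2°: ((-30.2 − -61.8) mod 360) = 31.6°.
Offset of -33.2° east of the west edge: ((-33.2 − -61.8) mod 360) = 28.6°.
28.6° ≤ 31.6° ⇒ inside.

Yes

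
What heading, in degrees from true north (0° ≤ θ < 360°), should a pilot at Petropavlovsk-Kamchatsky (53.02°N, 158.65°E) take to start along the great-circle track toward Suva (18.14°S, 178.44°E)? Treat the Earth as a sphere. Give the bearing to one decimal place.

160.4°

Δλ = 178.44 − 158.65 = 19.79°.
θ = atan2( sin Δλ · cos φ₂ , cos φ₁ · sin φ₂ − sin φ₁ · cos φ₂ · cos Δλ )
  = atan2(0.32175, -0.90159) = 160.360° → normalised to [0°, 360°): 160.360°.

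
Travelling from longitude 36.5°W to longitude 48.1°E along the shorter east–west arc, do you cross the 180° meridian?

Signed shortest Δλ = ((48.1 − -36.5 + 180) mod 360) − 180 = 84.6°.
Going east by 84.6° from -36.5° reaches +48.1° without touching 180°.

No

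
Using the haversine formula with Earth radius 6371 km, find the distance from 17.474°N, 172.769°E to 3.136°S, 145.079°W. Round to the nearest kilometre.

5159 km

Δλ = -145.079 − 172.769 = -317.848°; wrapped into (−180°, 180°]: 42.152°.
Δφ = -3.136 − 17.474 = -20.610°.
a = sin²(Δφ/2) + cos φ₁ · cos φ₂ · sin²(Δλ/2) = 0.155165.
c = 2·atan2(√a, √(1−a)) = 0.80976 rad → d = 6371·c ≈ 5159.00 km.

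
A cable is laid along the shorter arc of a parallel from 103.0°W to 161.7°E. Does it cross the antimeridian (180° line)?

Naïve |161.7 − -103.0| = 264.7° > 180°, so the shorter arc goes the other way round — across 180°.
Signed shortest Δλ = ((161.7 − -103.0 + 180) mod 360) − 180 = -95.3°.
Going west by 95.3° from -103.0° passes through 180° before reaching +161.7°.

Yes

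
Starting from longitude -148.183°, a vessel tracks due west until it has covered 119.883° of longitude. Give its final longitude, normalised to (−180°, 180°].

Start at -148.183°; shift −119.883° → -268.066°.
-268.066° lies outside (−180°, 180°]; add 360° → +91.934°.

+91.934°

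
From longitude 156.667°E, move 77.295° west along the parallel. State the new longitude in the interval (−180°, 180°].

79.372°E

Start at +156.667°; shift −77.295° → +79.372°.
+79.372° already lies in (−180°, 180°].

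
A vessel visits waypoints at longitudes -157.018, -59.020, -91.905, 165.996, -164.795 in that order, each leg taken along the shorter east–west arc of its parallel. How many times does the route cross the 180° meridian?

Leg 1: -157.018° → -59.020°, shortest Δλ = 97.998° (east) — does not cross 180°.
Leg 2: -59.020° → -91.905°, shortest Δλ = -32.885° (west) — does not cross 180°.
Leg 3: -91.905° → +165.996°, shortest Δλ = -102.099° (west) — crosses 180°.
Leg 4: +165.996° → -164.795°, shortest Δλ = 29.209° (east) — crosses 180°.
Total crossings: 2.

2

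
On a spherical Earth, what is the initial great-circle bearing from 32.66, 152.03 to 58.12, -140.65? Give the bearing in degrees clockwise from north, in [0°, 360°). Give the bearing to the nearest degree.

39°

Δλ = -140.65 − 152.03 = -292.68°; wrapped into (−180°, 180°]: 67.32°.
θ = atan2( sin Δλ · cos φ₂ , cos φ₁ · sin φ₂ − sin φ₁ · cos φ₂ · cos Δλ )
  = atan2(0.48730, 0.60500) = 38.850° → normalised to [0°, 360°): 38.850°.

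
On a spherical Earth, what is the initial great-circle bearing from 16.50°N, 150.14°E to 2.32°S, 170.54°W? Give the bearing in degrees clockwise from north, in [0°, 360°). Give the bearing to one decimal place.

112.2°

Δλ = -170.54 − 150.14 = -320.68°; wrapped into (−180°, 180°]: 39.32°.
θ = atan2( sin Δλ · cos φ₂ , cos φ₁ · sin φ₂ − sin φ₁ · cos φ₂ · cos Δλ )
  = atan2(0.63313, -0.25835) = 112.198° → normalised to [0°, 360°): 112.198°.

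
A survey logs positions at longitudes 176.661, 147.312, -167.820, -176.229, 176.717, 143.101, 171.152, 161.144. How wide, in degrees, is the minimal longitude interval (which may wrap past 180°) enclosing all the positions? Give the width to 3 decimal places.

49.079°

Sort the longitudes: -176.229°, -167.820°, +143.101°, +147.312°, +161.144°, +171.152°, +176.661°, +176.717°.
Eastward gaps between consecutive values (wrapping around): 8.409°, 310.921°, 4.211°, 13.832°, 10.008°, 5.509°, 0.056°, 7.054°.
Largest gap = 310.921° ⇒ minimal covering band is its complement: 360° − 310.921° = 49.079°.
Band runs from +143.101° eastward to -167.820°, crossing the antimeridian.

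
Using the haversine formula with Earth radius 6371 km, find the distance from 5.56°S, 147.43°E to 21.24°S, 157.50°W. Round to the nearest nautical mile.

3333 nmi

Δλ = -157.50 − 147.43 = -304.93°; wrapped into (−180°, 180°]: 55.07°.
Δφ = -21.24 − -5.56 = -15.68°.
a = sin²(Δφ/2) + cos φ₁ · cos φ₂ · sin²(Δλ/2) = 0.216865.
c = 2·atan2(√a, √(1−a)) = 0.96882 rad → d = 6371·c ≈ 6172.37 km ≈ 3332.81 nmi.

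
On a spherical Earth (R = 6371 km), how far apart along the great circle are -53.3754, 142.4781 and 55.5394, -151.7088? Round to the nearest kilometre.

Δλ = -151.7088 − 142.4781 = -294.1869°; wrapped into (−180°, 180°]: 65.8131°.
Δφ = 55.5394 − -53.3754 = 108.9148°.
a = sin²(Δφ/2) + cos φ₁ · cos φ₂ · sin²(Δλ/2) = 0.761710.
c = 2·atan2(√a, √(1−a)) = 2.12166 rad → d = 6371·c ≈ 13517.07 km.

13517 km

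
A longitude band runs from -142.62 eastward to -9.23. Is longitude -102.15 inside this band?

Band width going east from -142.62° to -9.23°: ((-9.23 − -142.62) mod 360) = 133.39°.
Offset of -102.15° east of the west edge: ((-102.15 − -142.62) mod 360) = 40.47°.
40.47° ≤ 133.39° ⇒ inside.

Yes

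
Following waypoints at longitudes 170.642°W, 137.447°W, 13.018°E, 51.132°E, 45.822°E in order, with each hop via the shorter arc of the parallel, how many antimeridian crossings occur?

0

Leg 1: -170.642° → -137.447°, shortest Δλ = 33.195° (east) — does not cross 180°.
Leg 2: -137.447° → +13.018°, shortest Δλ = 150.465° (east) — does not cross 180°.
Leg 3: +13.018° → +51.132°, shortest Δλ = 38.114° (east) — does not cross 180°.
Leg 4: +51.132° → +45.822°, shortest Δλ = -5.31° (west) — does not cross 180°.
Total crossings: 0.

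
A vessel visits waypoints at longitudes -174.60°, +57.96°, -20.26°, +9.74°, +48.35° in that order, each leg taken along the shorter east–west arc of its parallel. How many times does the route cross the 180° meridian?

1

Leg 1: -174.60° → +57.96°, shortest Δλ = -127.44° (west) — crosses 180°.
Leg 2: +57.96° → -20.26°, shortest Δλ = -78.22° (west) — does not cross 180°.
Leg 3: -20.26° → +9.74°, shortest Δλ = 30.0° (east) — does not cross 180°.
Leg 4: +9.74° → +48.35°, shortest Δλ = 38.61° (east) — does not cross 180°.
Total crossings: 1.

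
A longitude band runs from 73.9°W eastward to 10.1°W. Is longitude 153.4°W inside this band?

Band width going east from -73.9° to -10.1°: ((-10.1 − -73.9) mod 360) = 63.8°.
Offset of -153.4° east of the west edge: ((-153.4 − -73.9) mod 360) = 280.5°.
280.5° > 63.8° ⇒ outside.

No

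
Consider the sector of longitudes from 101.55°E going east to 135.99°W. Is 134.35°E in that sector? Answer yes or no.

Yes

Band width going east from +101.55° to -135.99°: ((-135.99 − 101.55) mod 360) = 122.46°.
Offset of +134.35° east of the west edge: ((134.35 − 101.55) mod 360) = 32.80°.
32.80° ≤ 122.46° ⇒ inside.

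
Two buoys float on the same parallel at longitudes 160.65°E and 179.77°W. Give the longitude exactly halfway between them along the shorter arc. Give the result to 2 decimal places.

Signed shortest Δλ from +160.65° to -179.77° is +19.58°.
Midpoint longitude = +160.65° + (+19.58°)/2 = +160.65° + 9.79° = +170.44°.
(The naïve average (+160.65 + -179.77)/2 = -9.56° is on the wrong side of the globe.)

170.44°E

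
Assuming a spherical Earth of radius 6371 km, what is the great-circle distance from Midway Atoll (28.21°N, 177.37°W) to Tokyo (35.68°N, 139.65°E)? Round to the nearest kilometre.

4106 km

Δλ = 139.65 − -177.37 = 317.02°; wrapped into (−180°, 180°]: -42.98°.
Δφ = 35.68 − 28.21 = 7.47°.
a = sin²(Δφ/2) + cos φ₁ · cos φ₂ · sin²(Δλ/2) = 0.100307.
c = 2·atan2(√a, √(1−a)) = 0.64453 rad → d = 6371·c ≈ 4106.27 km.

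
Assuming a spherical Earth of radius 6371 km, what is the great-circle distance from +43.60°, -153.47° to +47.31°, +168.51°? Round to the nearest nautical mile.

1600 nmi

Δλ = 168.51 − -153.47 = 321.98°; wrapped into (−180°, 180°]: -38.02°.
Δφ = 47.31 − 43.60 = 3.71°.
a = sin²(Δφ/2) + cos φ₁ · cos φ₂ · sin²(Δλ/2) = 0.053145.
c = 2·atan2(√a, √(1−a)) = 0.46525 rad → d = 6371·c ≈ 2964.10 km ≈ 1600.49 nmi.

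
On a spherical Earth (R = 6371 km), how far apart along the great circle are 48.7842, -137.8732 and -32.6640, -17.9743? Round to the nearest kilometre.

14793 km

Δλ = -17.9743 − -137.8732 = 119.8989°.
Δφ = -32.6640 − 48.7842 = -81.4482°.
a = sin²(Δφ/2) + cos φ₁ · cos φ₂ · sin²(Δλ/2) = 0.841244.
c = 2·atan2(√a, √(1−a)) = 2.32196 rad → d = 6371·c ≈ 14793.18 km.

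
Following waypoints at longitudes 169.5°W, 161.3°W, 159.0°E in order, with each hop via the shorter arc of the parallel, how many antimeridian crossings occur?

Leg 1: -169.5° → -161.3°, shortest Δλ = 8.2° (east) — does not cross 180°.
Leg 2: -161.3° → +159.0°, shortest Δλ = -39.7° (west) — crosses 180°.
Total crossings: 1.

1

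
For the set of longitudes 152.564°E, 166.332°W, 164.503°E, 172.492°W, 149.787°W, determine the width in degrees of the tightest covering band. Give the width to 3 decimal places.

57.649°

Sort the longitudes: -172.492°, -166.332°, -149.787°, +152.564°, +164.503°.
Eastward gaps between consecutive values (wrapping around): 6.160°, 16.545°, 302.351°, 11.939°, 23.005°.
Largest gap = 302.351° ⇒ minimal covering band is its complement: 360° − 302.351° = 57.649°.
Band runs from +152.564° eastward to -149.787°, crossing the antimeridian.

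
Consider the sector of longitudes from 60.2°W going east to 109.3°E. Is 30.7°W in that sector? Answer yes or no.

Yes

Band width going east from -60.2° to +109.3°: ((109.3 − -60.2) mod 360) = 169.5°.
Offset of -30.7° east of the west edge: ((-30.7 − -60.2) mod 360) = 29.5°.
29.5° ≤ 169.5° ⇒ inside.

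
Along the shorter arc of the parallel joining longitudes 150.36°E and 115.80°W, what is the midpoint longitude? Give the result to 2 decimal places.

162.72°W

Signed shortest Δλ from +150.36° to -115.80° is +93.84°.
Midpoint longitude = +150.36° + (+93.84°)/2 = +150.36° + 46.92° = +197.28°.
Normalise into (−180°, 180°]: -162.72°.
(The naïve average (+150.36 + -115.80)/2 = 17.28° is on the wrong side of the globe.)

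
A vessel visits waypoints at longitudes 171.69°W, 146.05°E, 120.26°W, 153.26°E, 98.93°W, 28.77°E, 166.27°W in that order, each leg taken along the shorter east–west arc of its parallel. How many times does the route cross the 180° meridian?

Leg 1: -171.69° → +146.05°, shortest Δλ = -42.26° (west) — crosses 180°.
Leg 2: +146.05° → -120.26°, shortest Δλ = 93.69° (east) — crosses 180°.
Leg 3: -120.26° → +153.26°, shortest Δλ = -86.48° (west) — crosses 180°.
Leg 4: +153.26° → -98.93°, shortest Δλ = 107.81° (east) — crosses 180°.
Leg 5: -98.93° → +28.77°, shortest Δλ = 127.7° (east) — does not cross 180°.
Leg 6: +28.77° → -166.27°, shortest Δλ = 164.96° (east) — crosses 180°.
Total crossings: 5.

5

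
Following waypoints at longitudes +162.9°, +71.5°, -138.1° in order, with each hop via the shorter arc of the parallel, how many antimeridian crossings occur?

1

Leg 1: +162.9° → +71.5°, shortest Δλ = -91.4° (west) — does not cross 180°.
Leg 2: +71.5° → -138.1°, shortest Δλ = 150.4° (east) — crosses 180°.
Total crossings: 1.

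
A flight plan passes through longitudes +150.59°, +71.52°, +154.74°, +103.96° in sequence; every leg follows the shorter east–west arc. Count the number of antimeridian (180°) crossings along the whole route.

0

Leg 1: +150.59° → +71.52°, shortest Δλ = -79.07° (west) — does not cross 180°.
Leg 2: +71.52° → +154.74°, shortest Δλ = 83.22° (east) — does not cross 180°.
Leg 3: +154.74° → +103.96°, shortest Δλ = -50.78° (west) — does not cross 180°.
Total crossings: 0.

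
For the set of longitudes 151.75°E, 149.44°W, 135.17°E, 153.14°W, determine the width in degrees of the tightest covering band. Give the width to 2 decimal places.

Sort the longitudes: -153.14°, -149.44°, +135.17°, +151.75°.
Eastward gaps between consecutive values (wrapping around): 3.70°, 284.61°, 16.58°, 55.11°.
Largest gap = 284.61° ⇒ minimal covering band is its complement: 360° − 284.61° = 75.39°.
Band runs from +135.17° eastward to -149.44°, crossing the antimeridian.

75.39°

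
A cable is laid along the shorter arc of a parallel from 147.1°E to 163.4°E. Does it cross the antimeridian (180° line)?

Signed shortest Δλ = ((163.4 − 147.1 + 180) mod 360) − 180 = 16.3°.
Going east by 16.3° from +147.1° reaches +163.4° without touching 180°.

No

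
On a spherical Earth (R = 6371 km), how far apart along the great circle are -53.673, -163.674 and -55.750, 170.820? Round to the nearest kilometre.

Δλ = 170.820 − -163.674 = 334.494°; wrapped into (−180°, 180°]: -25.506°.
Δφ = -55.750 − -53.673 = -2.077°.
a = sin²(Δφ/2) + cos φ₁ · cos φ₂ · sin²(Δλ/2) = 0.016575.
c = 2·atan2(√a, √(1−a)) = 0.25821 rad → d = 6371·c ≈ 1645.03 km.

1645 km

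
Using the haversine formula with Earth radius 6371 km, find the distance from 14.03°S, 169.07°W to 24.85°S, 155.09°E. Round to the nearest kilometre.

3932 km

Δλ = 155.09 − -169.07 = 324.16°; wrapped into (−180°, 180°]: -35.84°.
Δφ = -24.85 − -14.03 = -10.82°.
a = sin²(Δφ/2) + cos φ₁ · cos φ₂ · sin²(Δλ/2) = 0.092233.
c = 2·atan2(√a, √(1−a)) = 0.61715 rad → d = 6371·c ≈ 3931.83 km.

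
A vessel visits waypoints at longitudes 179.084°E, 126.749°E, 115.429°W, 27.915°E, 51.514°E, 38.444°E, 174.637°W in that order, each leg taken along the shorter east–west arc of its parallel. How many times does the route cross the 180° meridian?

Leg 1: +179.084° → +126.749°, shortest Δλ = -52.335° (west) — does not cross 180°.
Leg 2: +126.749° → -115.429°, shortest Δλ = 117.822° (east) — crosses 180°.
Leg 3: -115.429° → +27.915°, shortest Δλ = 143.344° (east) — does not cross 180°.
Leg 4: +27.915° → +51.514°, shortest Δλ = 23.599° (east) — does not cross 180°.
Leg 5: +51.514° → +38.444°, shortest Δλ = -13.07° (west) — does not cross 180°.
Leg 6: +38.444° → -174.637°, shortest Δλ = 146.919° (east) — crosses 180°.
Total crossings: 2.

2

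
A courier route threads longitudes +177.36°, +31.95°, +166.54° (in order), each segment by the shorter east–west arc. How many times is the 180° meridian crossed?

0

Leg 1: +177.36° → +31.95°, shortest Δλ = -145.41° (west) — does not cross 180°.
Leg 2: +31.95° → +166.54°, shortest Δλ = 134.59° (east) — does not cross 180°.
Total crossings: 0.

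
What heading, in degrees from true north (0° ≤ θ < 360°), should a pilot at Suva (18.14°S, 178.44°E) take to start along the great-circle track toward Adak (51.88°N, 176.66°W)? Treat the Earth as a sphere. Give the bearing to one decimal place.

3.2°

Δλ = -176.66 − 178.44 = -355.10°; wrapped into (−180°, 180°]: 4.90°.
θ = atan2( sin Δλ · cos φ₂ , cos φ₁ · sin φ₂ − sin φ₁ · cos φ₂ · cos Δλ )
  = atan2(0.05273, 0.93911) = 3.214° → normalised to [0°, 360°): 3.214°.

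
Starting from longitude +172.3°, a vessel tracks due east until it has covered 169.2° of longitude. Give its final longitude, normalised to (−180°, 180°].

Start at +172.3°; shift +169.2° → +341.5°.
+341.5° lies outside (−180°, 180°]; subtract 360° → -18.5°.

-18.5°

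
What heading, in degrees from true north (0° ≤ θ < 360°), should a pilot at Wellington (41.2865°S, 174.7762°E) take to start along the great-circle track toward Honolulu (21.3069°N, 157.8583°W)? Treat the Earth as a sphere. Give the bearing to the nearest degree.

28°

Δλ = -157.8583 − 174.7762 = -332.6345°; wrapped into (−180°, 180°]: 27.3655°.
θ = atan2( sin Δλ · cos φ₂ , cos φ₁ · sin φ₂ − sin φ₁ · cos φ₂ · cos Δλ )
  = atan2(0.42825, 0.81897) = 27.605° → normalised to [0°, 360°): 27.605°.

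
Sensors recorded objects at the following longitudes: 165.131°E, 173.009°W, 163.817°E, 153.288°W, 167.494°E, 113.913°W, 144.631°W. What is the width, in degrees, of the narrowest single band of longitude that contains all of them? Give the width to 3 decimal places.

82.270°

Sort the longitudes: -173.009°, -153.288°, -144.631°, -113.913°, +163.817°, +165.131°, +167.494°.
Eastward gaps between consecutive values (wrapping around): 19.721°, 8.657°, 30.718°, 277.730°, 1.314°, 2.363°, 19.497°.
Largest gap = 277.730° ⇒ minimal covering band is its complement: 360° − 277.730° = 82.270°.
Band runs from +163.817° eastward to -113.913°, crossing the antimeridian.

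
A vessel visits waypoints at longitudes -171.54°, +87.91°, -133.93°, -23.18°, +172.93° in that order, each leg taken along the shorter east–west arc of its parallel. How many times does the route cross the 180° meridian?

Leg 1: -171.54° → +87.91°, shortest Δλ = -100.55° (west) — crosses 180°.
Leg 2: +87.91° → -133.93°, shortest Δλ = 138.16° (east) — crosses 180°.
Leg 3: -133.93° → -23.18°, shortest Δλ = 110.75° (east) — does not cross 180°.
Leg 4: -23.18° → +172.93°, shortest Δλ = -163.89° (west) — crosses 180°.
Total crossings: 3.

3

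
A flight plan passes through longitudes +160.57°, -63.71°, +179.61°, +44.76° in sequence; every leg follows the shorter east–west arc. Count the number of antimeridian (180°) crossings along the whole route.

2

Leg 1: +160.57° → -63.71°, shortest Δλ = 135.72° (east) — crosses 180°.
Leg 2: -63.71° → +179.61°, shortest Δλ = -116.68° (west) — crosses 180°.
Leg 3: +179.61° → +44.76°, shortest Δλ = -134.85° (west) — does not cross 180°.
Total crossings: 2.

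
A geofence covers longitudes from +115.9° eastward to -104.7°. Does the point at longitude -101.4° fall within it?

Band width going east from +115.9° to -104.7°: ((-104.7 − 115.9) mod 360) = 139.4°.
Offset of -101.4° east of the west edge: ((-101.4 − 115.9) mod 360) = 142.7°.
142.7° > 139.4° ⇒ outside.

No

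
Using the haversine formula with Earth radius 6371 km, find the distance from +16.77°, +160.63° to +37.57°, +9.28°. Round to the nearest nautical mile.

7165 nmi

Δλ = 9.28 − 160.63 = -151.35°.
Δφ = 37.57 − 16.77 = 20.80°.
a = sin²(Δφ/2) + cos φ₁ · cos φ₂ · sin²(Δλ/2) = 0.745029.
c = 2·atan2(√a, √(1−a)) = 2.08295 rad → d = 6371·c ≈ 13270.49 km ≈ 7165.49 nmi.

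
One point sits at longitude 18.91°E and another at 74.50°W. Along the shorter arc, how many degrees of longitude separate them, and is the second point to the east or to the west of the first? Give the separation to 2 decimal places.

93.41° west

Raw difference: -74.50 − 18.91 = -93.41°.
Normalise into (−180°, 180°]: -93.41° stays -93.41°.
Negative ⇒ the second point lies to the west; separation 93.41°.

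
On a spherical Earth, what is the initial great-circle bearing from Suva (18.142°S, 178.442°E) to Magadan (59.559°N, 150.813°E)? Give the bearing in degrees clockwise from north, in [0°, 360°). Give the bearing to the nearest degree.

Δλ = 150.813 − 178.442 = -27.629°.
θ = atan2( sin Δλ · cos φ₂ , cos φ₁ · sin φ₂ − sin φ₁ · cos φ₂ · cos Δλ )
  = atan2(-0.23496, 0.95906) = -13.766° → normalised to [0°, 360°): 346.234°.

346°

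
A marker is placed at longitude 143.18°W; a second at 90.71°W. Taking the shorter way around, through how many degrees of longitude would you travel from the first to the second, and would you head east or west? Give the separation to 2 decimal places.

52.47° east

Raw difference: -90.71 − -143.18 = 52.47°.
Normalise into (−180°, 180°]: 52.47° stays 52.47°.
Positive ⇒ the second point lies to the east; separation 52.47°.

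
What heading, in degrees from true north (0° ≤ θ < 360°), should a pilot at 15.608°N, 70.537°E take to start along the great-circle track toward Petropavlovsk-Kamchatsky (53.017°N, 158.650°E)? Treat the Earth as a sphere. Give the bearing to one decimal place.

Δλ = 158.650 − 70.537 = 88.113°.
θ = atan2( sin Δλ · cos φ₂ , cos φ₁ · sin φ₂ − sin φ₁ · cos φ₂ · cos Δλ )
  = atan2(0.60125, 0.76403) = 38.201° → normalised to [0°, 360°): 38.201°.

38.2°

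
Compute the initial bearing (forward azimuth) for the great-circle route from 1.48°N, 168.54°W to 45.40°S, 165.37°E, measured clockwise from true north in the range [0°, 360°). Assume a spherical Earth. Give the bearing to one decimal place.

203.0°

Δλ = 165.37 − -168.54 = 333.91°; wrapped into (−180°, 180°]: -26.09°.
θ = atan2( sin Δλ · cos φ₂ , cos φ₁ · sin φ₂ − sin φ₁ · cos φ₂ · cos Δλ )
  = atan2(-0.30879, -0.72808) = -157.017° → normalised to [0°, 360°): 202.983°.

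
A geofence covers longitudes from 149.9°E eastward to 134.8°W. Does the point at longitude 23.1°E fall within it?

Band width going east from +149.9° to -134.8°: ((-134.8 − 149.9) mod 360) = 75.3°.
Offset of +23.1° east of the west edge: ((23.1 − 149.9) mod 360) = 233.2°.
233.2° > 75.3° ⇒ outside.

No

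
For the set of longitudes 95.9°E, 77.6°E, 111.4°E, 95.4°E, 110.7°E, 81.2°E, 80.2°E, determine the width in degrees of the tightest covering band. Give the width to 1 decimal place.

33.8°

Sort the longitudes: +77.6°, +80.2°, +81.2°, +95.4°, +95.9°, +110.7°, +111.4°.
Eastward gaps between consecutive values (wrapping around): 2.6°, 1.0°, 14.2°, 0.5°, 14.8°, 0.7°, 326.2°.
Largest gap = 326.2° ⇒ minimal covering band is its complement: 360° − 326.2° = 33.8°.
Band runs from +77.6° eastward to +111.4°.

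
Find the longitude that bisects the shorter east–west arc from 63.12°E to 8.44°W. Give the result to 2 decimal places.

27.34°E

Signed shortest Δλ from +63.12° to -8.44° is -71.56°.
Midpoint longitude = +63.12° + (-71.56°)/2 = +63.12° − 35.78° = +27.34°.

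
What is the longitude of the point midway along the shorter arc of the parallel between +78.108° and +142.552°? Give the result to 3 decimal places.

Signed shortest Δλ from +78.108° to +142.552° is +64.444°.
Midpoint longitude = +78.108° + (+64.444°)/2 = +78.108° + 32.222° = +110.330°.

+110.330°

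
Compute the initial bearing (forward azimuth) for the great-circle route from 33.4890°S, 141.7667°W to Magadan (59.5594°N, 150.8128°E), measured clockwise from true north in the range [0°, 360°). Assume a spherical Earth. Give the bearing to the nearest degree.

Δλ = 150.8128 − -141.7667 = 292.5795°; wrapped into (−180°, 180°]: -67.4205°.
θ = atan2( sin Δλ · cos φ₂ , cos φ₁ · sin φ₂ − sin φ₁ · cos φ₂ · cos Δλ )
  = atan2(-0.46781, 0.82637) = -29.514° → normalised to [0°, 360°): 330.486°.

330°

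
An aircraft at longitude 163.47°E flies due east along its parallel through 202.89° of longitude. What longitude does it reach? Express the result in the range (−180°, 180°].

Start at +163.47°; shift +202.89° → +366.36°.
+366.36° lies outside (−180°, 180°]; subtract 360° → +6.36°.

6.36°E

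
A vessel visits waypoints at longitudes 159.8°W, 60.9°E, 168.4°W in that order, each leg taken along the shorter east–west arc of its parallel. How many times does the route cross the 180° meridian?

2

Leg 1: -159.8° → +60.9°, shortest Δλ = -139.3° (west) — crosses 180°.
Leg 2: +60.9° → -168.4°, shortest Δλ = 130.7° (east) — crosses 180°.
Total crossings: 2.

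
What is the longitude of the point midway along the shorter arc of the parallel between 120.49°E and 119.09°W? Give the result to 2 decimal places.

179.30°W

Signed shortest Δλ from +120.49° to -119.09° is +120.42°.
Midpoint longitude = +120.49° + (+120.42°)/2 = +120.49° + 60.21° = +180.70°.
Normalise into (−180°, 180°]: -179.30°.
(The naïve average (+120.49 + -119.09)/2 = 0.7° is on the wrong side of the globe.)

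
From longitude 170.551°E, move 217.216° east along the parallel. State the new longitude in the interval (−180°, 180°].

27.767°E

Start at +170.551°; shift +217.216° → +387.767°.
+387.767° lies outside (−180°, 180°]; subtract 360° → +27.767°.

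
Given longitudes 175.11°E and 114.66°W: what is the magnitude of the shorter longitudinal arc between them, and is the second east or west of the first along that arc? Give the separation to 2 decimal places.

70.23° east

Raw difference: -114.66 − 175.11 = -289.77°.
Normalise into (−180°, 180°]: -289.77° + 360° = 70.23°.
Positive ⇒ the second point lies to the east; separation 70.23°.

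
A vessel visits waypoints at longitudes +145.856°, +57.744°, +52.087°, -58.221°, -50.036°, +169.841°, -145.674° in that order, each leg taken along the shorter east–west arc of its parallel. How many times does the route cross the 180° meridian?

Leg 1: +145.856° → +57.744°, shortest Δλ = -88.112° (west) — does not cross 180°.
Leg 2: +57.744° → +52.087°, shortest Δλ = -5.657° (west) — does not cross 180°.
Leg 3: +52.087° → -58.221°, shortest Δλ = -110.308° (west) — does not cross 180°.
Leg 4: -58.221° → -50.036°, shortest Δλ = 8.185° (east) — does not cross 180°.
Leg 5: -50.036° → +169.841°, shortest Δλ = -140.123° (west) — crosses 180°.
Leg 6: +169.841° → -145.674°, shortest Δλ = 44.485° (east) — crosses 180°.
Total crossings: 2.

2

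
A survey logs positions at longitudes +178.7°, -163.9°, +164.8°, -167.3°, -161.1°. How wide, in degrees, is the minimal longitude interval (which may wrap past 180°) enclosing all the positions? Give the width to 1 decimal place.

Sort the longitudes: -167.3°, -163.9°, -161.1°, +164.8°, +178.7°.
Eastward gaps between consecutive values (wrapping around): 3.4°, 2.8°, 325.9°, 13.9°, 14.0°.
Largest gap = 325.9° ⇒ minimal covering band is its complement: 360° − 325.9° = 34.1°.
Band runs from +164.8° eastward to -161.1°, crossing the antimeridian.

34.1°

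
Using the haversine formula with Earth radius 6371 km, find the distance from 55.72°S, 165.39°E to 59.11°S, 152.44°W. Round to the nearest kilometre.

Δλ = -152.44 − 165.39 = -317.83°; wrapped into (−180°, 180°]: 42.17°.
Δφ = -59.11 − -55.72 = -3.39°.
a = sin²(Δφ/2) + cos φ₁ · cos φ₂ · sin²(Δλ/2) = 0.038299.
c = 2·atan2(√a, √(1−a)) = 0.39394 rad → d = 6371·c ≈ 2509.82 km.

2510 km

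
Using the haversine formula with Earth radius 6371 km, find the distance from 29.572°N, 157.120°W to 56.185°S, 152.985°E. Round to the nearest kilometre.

10634 km

Δλ = 152.985 − -157.120 = 310.105°; wrapped into (−180°, 180°]: -49.895°.
Δφ = -56.185 − 29.572 = -85.757°.
a = sin²(Δφ/2) + cos φ₁ · cos φ₂ · sin²(Δλ/2) = 0.549116.
c = 2·atan2(√a, √(1−a)) = 1.66919 rad → d = 6371·c ≈ 10634.39 km.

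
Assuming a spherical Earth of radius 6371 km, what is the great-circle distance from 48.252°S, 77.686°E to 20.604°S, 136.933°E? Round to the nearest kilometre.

6056 km

Δλ = 136.933 − 77.686 = 59.247°.
Δφ = -20.604 − -48.252 = 27.648°.
a = sin²(Δφ/2) + cos φ₁ · cos φ₂ · sin²(Δλ/2) = 0.209375.
c = 2·atan2(√a, √(1−a)) = 0.95053 rad → d = 6371·c ≈ 6055.84 km.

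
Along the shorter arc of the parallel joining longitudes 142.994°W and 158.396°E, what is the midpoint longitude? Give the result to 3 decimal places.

172.299°W

Signed shortest Δλ from -142.994° to +158.396° is -58.610°.
Midpoint longitude = -142.994° + (-58.610°)/2 = -142.994° − 29.305° = -172.299°.
(The naïve average (-142.994 + +158.396)/2 = 7.701° is on the wrong side of the globe.)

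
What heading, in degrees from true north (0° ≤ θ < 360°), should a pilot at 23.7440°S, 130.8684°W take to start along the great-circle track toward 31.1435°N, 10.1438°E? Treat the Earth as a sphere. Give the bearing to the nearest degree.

69°

Δλ = 10.1438 − -130.8684 = 141.0122°.
θ = atan2( sin Δλ · cos φ₂ , cos φ₁ · sin φ₂ − sin φ₁ · cos φ₂ · cos Δλ )
  = atan2(0.53848, 0.20554) = 69.108° → normalised to [0°, 360°): 69.108°.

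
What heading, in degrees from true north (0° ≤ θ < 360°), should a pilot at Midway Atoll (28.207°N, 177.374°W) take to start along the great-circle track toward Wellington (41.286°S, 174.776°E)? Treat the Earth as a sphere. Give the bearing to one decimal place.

186.3°

Δλ = 174.776 − -177.374 = 352.150°; wrapped into (−180°, 180°]: -7.850°.
θ = atan2( sin Δλ · cos φ₂ , cos φ₁ · sin φ₂ − sin φ₁ · cos φ₂ · cos Δλ )
  = atan2(-0.10263, -0.93330) = -173.725° → normalised to [0°, 360°): 186.275°.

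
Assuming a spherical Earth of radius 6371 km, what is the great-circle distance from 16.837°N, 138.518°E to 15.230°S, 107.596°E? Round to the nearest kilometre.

Δλ = 107.596 − 138.518 = -30.922°.
Δφ = -15.230 − 16.837 = -32.067°.
a = sin²(Δφ/2) + cos φ₁ · cos φ₂ · sin²(Δλ/2) = 0.141917.
c = 2·atan2(√a, √(1−a)) = 0.77250 rad → d = 6371·c ≈ 4921.62 km.

4922 km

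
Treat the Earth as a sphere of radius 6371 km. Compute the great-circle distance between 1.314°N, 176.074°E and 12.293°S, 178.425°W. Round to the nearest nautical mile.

Δλ = -178.425 − 176.074 = -354.499°; wrapped into (−180°, 180°]: 5.501°.
Δφ = -12.293 − 1.314 = -13.607°.
a = sin²(Δφ/2) + cos φ₁ · cos φ₂ · sin²(Δλ/2) = 0.016283.
c = 2·atan2(√a, √(1−a)) = 0.25591 rad → d = 6371·c ≈ 1630.40 km ≈ 880.34 nmi.

880 nmi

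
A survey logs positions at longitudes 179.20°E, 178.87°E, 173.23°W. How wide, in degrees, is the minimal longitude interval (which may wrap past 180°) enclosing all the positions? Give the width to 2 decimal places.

Sort the longitudes: -173.23°, +178.87°, +179.20°.
Eastward gaps between consecutive values (wrapping around): 352.10°, 0.33°, 7.57°.
Largest gap = 352.10° ⇒ minimal covering band is its complement: 360° − 352.10° = 7.90°.
Band runs from +178.87° eastward to -173.23°, crossing the antimeridian.

7.90°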